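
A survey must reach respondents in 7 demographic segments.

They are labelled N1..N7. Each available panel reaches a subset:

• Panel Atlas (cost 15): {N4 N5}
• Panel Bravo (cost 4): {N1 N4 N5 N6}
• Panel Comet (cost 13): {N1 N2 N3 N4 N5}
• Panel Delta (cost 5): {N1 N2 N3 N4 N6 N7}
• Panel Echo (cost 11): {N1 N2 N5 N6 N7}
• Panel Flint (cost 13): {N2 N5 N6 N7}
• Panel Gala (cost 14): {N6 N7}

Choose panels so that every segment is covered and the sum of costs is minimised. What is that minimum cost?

9

Bravo, Delta together cover every segment (Bravo ∪ Delta = {N1, N2, N3, N4, N5, N6, N7}); total cost 4 + 5 = 9.
No covering selection has total cost below 9.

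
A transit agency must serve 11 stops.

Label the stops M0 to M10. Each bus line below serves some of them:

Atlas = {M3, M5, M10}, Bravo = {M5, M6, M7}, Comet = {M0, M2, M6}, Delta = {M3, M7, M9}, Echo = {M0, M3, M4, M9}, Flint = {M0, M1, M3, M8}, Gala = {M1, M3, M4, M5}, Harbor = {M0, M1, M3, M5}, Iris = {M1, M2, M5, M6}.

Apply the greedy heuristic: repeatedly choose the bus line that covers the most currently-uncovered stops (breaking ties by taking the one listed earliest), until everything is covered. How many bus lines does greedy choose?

5

Greedy: pick Echo (covers 4 new) → pick Iris (covers 4 new) → pick Atlas (covers 1 new) → pick Bravo (covers 1 new) → pick Flint (covers 1 new). Total picks: 5.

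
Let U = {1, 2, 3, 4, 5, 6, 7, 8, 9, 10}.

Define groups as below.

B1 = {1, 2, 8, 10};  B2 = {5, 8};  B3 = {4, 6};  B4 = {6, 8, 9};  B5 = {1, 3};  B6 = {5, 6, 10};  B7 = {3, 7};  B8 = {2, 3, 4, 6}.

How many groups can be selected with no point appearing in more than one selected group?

3

B2, B3, B7 are pairwise disjoint (B2={5,8}; B3={4,6}; B7={3,7}).
Every remaining group overlaps one of these, and no 4 of the listed groups are pairwise disjoint, so 3 is the maximum.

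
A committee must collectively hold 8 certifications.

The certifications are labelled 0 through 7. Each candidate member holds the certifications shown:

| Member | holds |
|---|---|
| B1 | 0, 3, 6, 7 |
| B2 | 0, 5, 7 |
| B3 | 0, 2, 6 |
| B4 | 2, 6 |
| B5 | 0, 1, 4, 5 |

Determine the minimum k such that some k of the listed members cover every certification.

Take {B1, B4, B5}. Their union is {0, 1, 2, 3, 4, 5, 6, 7}, which is all 8 certifications.
Only B5 contains 1, so B5 is forced; the remaining 4 certifications need at least 2 more members (each remaining member adds at most 3) — so at least 3 members are needed, and 3 is optimal.

3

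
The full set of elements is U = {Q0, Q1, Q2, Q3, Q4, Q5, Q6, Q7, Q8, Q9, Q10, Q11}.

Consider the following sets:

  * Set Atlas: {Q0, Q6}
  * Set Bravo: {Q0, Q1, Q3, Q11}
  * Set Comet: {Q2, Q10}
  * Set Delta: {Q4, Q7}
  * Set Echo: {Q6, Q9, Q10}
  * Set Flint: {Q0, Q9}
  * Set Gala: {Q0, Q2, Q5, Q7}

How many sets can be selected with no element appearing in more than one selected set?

Bravo, Comet, Delta are pairwise disjoint (Bravo={Q0,Q1,Q3,Q11}; Comet={Q2,Q10}; Delta={Q4,Q7}).
Every remaining set overlaps one of these, and no 4 of the listed sets are pairwise disjoint, so 3 is the maximum.

3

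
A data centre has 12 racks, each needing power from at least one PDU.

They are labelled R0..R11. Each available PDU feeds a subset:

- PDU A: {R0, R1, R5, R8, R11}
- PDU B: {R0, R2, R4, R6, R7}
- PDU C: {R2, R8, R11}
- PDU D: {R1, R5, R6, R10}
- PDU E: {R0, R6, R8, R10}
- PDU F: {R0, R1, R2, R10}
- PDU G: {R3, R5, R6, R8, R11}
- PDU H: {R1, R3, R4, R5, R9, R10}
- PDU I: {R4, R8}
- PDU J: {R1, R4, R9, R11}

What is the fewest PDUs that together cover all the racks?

A and B and H together: A ∪ B ∪ H = {R0, R1, R2, R3, R4, R5, R6, R7, R8, R9, R10, R11} — every rack is covered.
Only B contains R7, so B is forced; the remaining 7 racks need at least 2 more PDUs (each remaining PDU adds at most 5) — so at least 3 PDUs are needed, and 3 is optimal.

3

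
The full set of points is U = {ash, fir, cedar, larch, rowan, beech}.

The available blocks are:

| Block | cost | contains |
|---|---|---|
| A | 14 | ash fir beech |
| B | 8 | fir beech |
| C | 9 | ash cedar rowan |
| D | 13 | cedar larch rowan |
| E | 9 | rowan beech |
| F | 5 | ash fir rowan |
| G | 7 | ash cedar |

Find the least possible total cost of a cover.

B, D, F together cover every point (B ∪ D ∪ F = {ash, fir, cedar, larch, rowan, beech}); total cost 8 + 13 + 5 = 26.
No covering selection has total cost below 26.

26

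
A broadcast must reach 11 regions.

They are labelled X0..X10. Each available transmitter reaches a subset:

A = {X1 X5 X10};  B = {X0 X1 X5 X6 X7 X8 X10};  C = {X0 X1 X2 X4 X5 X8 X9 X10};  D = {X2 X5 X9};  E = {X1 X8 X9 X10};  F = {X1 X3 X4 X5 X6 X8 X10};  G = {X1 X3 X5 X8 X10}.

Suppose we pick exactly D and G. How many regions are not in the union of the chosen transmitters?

4

Union of D, G = {X1, X2, X3, X5, X8, X9, X10}.
Not covered: X0, X4, X6, X7 — 4 regions.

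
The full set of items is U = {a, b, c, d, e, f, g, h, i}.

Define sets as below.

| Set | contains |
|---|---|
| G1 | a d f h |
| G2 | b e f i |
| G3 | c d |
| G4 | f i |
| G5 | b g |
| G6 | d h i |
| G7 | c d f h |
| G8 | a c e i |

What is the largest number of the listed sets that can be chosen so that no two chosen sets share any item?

3

G3, G4, G5 are pairwise disjoint (G3={c,d}; G4={f,i}; G5={b,g}).
Every remaining set overlaps one of these, and no 4 of the listed sets are pairwise disjoint, so 3 is the maximum.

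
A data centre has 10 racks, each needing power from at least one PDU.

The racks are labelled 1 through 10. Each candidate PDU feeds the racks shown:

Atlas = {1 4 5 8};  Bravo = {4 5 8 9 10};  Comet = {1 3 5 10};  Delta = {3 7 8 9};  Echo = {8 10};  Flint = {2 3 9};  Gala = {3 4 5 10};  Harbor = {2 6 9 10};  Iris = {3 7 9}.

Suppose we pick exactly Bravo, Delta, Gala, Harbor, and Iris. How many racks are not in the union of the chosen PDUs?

Union of Bravo, Delta, Gala, Harbor, Iris = {2, 3, 4, 5, 6, 7, 8, 9, 10}.
Not covered: 1 — 1 rack.

1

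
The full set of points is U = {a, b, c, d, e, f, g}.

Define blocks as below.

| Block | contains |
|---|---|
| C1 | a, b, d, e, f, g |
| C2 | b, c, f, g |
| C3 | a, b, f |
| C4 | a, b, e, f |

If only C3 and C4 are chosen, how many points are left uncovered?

3

Union of C3, C4 = {a, b, e, f}.
Not covered: c, d, g — 3 points.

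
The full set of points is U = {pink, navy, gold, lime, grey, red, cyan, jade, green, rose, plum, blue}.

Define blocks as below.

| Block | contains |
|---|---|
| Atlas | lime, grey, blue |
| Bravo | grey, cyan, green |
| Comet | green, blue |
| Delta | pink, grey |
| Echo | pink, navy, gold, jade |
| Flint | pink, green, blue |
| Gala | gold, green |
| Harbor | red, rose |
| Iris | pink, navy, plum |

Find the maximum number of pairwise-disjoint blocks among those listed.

4

Atlas, Gala, Harbor, Iris are pairwise disjoint (Atlas={lime,grey,blue}; Gala={gold,green}; Harbor={red,rose}; Iris={pink,navy,plum}).
Every remaining block overlaps one of these, and no 5 of the listed blocks are pairwise disjoint, so 4 is the maximum.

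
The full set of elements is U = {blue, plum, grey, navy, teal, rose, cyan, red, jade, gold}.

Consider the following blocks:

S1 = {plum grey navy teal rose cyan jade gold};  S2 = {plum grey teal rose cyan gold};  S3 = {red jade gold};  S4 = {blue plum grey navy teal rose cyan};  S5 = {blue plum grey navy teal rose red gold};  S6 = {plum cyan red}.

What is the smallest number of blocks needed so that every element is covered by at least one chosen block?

Take {S3, S4}. Their union is {blue, plum, grey, navy, teal, rose, cyan, red, jade, gold}, which is all 10 elements.
No single block has all 10 elements (the largest, S1, has 8), so 2 is optimal.

2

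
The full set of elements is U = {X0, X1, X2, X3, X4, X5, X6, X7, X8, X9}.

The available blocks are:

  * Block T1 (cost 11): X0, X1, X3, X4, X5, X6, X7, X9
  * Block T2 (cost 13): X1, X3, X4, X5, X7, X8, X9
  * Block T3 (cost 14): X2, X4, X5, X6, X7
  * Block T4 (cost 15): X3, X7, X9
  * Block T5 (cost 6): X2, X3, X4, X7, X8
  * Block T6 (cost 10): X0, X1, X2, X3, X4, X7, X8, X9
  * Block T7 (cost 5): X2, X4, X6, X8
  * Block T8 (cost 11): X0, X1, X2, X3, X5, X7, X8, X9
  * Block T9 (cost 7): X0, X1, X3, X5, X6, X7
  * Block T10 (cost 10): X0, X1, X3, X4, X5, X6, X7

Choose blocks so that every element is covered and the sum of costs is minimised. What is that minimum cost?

16

T1, T7 together cover every element (T1 ∪ T7 = {X0, X1, X2, X3, X4, X5, X6, X7, X8, X9}); total cost 11 + 5 = 16.
The greedy pick T9, T7, T6 costs 22; no covering selection beats 16.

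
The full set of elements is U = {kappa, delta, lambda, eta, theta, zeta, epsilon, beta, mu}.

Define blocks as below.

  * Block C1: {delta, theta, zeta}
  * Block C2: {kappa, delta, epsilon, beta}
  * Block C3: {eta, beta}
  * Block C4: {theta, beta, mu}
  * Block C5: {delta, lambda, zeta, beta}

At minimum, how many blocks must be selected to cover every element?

C2, C3, C4, and C5 cover everything between them: the union {kappa, delta, lambda, eta, theta, zeta, epsilon, beta, mu} is all of U.
Only C2 contains kappa, so C2 is forced; the remaining 5 elements need at least 3 more blocks (each remaining block adds at most 2) — so at least 4 blocks are needed, and 4 is optimal.

4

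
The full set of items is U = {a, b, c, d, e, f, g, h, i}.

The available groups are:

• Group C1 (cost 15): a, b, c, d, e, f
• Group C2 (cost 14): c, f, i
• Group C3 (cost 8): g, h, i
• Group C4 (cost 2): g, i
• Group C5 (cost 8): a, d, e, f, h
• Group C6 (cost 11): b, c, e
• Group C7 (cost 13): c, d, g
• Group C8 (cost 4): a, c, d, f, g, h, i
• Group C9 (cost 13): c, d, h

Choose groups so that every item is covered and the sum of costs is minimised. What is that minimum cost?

C6, C8 together cover every item (C6 ∪ C8 = {a, b, c, d, e, f, g, h, i}); total cost 11 + 4 = 15.
No covering selection has total cost below 15.

15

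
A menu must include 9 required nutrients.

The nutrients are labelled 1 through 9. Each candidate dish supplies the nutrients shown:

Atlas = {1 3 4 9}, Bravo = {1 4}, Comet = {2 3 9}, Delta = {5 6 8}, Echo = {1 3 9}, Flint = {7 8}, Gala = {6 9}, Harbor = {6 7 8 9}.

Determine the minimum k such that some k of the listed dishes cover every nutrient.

4

Take {Atlas, Comet, Delta, Harbor}. Their union is {1, 2, 3, 4, 5, 6, 7, 8, 9}, which is all 9 nutrients.
No 3 of the 8 dishes cover everything (all 56 combinations miss at least one nutrient), so 4 is optimal.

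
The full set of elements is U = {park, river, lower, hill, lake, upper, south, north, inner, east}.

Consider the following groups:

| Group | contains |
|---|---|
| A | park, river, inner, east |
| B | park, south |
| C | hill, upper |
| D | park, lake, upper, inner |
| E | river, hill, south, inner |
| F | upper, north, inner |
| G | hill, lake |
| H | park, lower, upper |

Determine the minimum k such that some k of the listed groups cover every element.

A, B, F, G, and H cover everything between them: the union {park, river, lower, hill, lake, upper, south, north, inner, east} is all of U.
No 4 of the 8 groups cover everything (all 70 combinations miss at least one element), so 5 is optimal.

5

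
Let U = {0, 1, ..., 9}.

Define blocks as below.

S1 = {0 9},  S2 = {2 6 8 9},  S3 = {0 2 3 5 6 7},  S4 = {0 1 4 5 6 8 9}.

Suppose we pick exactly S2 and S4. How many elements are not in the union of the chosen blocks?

Union of S2, S4 = {0, 1, 2, 4, 5, 6, 8, 9}.
Not covered: 3, 7 — 2 elements.

2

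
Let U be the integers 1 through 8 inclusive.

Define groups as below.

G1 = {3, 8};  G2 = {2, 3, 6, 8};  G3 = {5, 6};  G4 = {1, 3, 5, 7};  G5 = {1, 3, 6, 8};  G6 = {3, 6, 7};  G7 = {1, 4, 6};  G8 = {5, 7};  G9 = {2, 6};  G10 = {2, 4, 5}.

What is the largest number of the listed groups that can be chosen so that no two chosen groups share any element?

G1, G8, G9 are pairwise disjoint (G1={3,8}; G8={5,7}; G9={2,6}).
Every remaining group overlaps one of these, and no 4 of the listed groups are pairwise disjoint, so 3 is the maximum.

3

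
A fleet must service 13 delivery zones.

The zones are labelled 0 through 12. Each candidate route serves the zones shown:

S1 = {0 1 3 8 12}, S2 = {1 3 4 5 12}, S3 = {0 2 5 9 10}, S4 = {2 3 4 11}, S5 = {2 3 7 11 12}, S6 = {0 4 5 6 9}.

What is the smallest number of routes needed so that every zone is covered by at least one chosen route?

Take {S1, S3, S5, S6}. Their union is {0, 1, 2, 3, 4, 5, 6, 7, 8, 9, 10, 11, 12}, which is all 13 zones.
No 3 of the 6 routes cover everything (all 20 combinations miss at least one zone), so 4 is optimal.

4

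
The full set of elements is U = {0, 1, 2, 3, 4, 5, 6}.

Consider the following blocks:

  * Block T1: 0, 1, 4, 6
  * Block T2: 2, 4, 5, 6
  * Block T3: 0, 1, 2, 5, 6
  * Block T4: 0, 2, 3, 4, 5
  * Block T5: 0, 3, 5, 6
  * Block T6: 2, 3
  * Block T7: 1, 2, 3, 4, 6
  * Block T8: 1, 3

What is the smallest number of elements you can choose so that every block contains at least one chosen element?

2

Take H = {3, 6}. Each listed block contains at least one of these, so H is a hitting set of size 2.
The blocks T1, T6 are pairwise disjoint, so any hitting set needs a separate element for each — at least 2. Hence 2 is optimal.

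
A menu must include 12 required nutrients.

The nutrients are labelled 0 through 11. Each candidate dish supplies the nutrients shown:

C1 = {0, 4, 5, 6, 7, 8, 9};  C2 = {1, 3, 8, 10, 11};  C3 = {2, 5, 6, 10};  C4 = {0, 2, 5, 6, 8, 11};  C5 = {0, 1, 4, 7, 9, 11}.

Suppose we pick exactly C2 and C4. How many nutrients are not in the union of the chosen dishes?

Union of C2, C4 = {0, 1, 2, 3, 5, 6, 8, 10, 11}.
Not covered: 4, 7, 9 — 3 nutrients.

3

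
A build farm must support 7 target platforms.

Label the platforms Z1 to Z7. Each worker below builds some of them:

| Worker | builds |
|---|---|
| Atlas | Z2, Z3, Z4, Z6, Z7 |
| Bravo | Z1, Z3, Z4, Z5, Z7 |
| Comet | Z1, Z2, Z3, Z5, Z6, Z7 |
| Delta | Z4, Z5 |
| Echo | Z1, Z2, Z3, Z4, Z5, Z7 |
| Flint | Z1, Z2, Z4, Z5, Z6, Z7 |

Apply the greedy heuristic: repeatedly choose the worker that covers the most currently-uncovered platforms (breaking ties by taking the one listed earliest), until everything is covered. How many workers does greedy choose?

2

Greedy: pick Comet (covers 6 new) → pick Atlas (covers 1 new). Total picks: 2.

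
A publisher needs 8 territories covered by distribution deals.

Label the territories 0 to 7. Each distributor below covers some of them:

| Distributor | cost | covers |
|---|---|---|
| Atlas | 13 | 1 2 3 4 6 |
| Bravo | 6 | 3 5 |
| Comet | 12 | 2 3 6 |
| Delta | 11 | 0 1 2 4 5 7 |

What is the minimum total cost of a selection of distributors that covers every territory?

23

Comet, Delta together cover every territory (Comet ∪ Delta = {0, 1, 2, 3, 4, 5, 6, 7}); total cost 12 + 11 = 23.
The greedy pick Delta, Bravo, Comet costs 29; no covering selection beats 23.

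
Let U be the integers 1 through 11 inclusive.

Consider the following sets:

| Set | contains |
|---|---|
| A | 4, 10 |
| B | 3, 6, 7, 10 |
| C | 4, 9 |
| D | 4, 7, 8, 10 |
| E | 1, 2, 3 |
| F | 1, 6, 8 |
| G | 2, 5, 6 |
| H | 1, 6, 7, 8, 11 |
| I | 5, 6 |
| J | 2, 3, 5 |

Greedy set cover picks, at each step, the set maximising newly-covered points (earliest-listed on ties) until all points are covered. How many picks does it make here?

4

Greedy: pick H (covers 5 new) → pick J (covers 3 new) → pick A (covers 2 new) → pick C (covers 1 new). Total picks: 4.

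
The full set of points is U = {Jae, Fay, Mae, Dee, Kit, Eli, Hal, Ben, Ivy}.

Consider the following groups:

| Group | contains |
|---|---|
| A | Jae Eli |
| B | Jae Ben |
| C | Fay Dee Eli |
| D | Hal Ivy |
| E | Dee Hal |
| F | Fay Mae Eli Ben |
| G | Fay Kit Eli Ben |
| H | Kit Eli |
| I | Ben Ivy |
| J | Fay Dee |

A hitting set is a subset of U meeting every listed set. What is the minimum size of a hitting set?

The 4 points {Dee, Eli, Ben, Ivy} hit every group.
The groups B, D, H, J are pairwise disjoint, so any hitting set needs a separate point for each — at least 4. Hence 4 is optimal.

4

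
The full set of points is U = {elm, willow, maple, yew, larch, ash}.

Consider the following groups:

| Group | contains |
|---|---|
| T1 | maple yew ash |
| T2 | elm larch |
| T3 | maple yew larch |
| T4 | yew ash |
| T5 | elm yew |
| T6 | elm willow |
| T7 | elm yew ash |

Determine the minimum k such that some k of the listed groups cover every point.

Take {T3, T4, T6}. Their union is {elm, willow, maple, yew, larch, ash}, which is all 6 points.
Only T6 contains willow, so T6 is forced; the remaining 4 points need at least 2 more groups (each remaining group adds at most 3) — so at least 3 groups are needed, and 3 is optimal.

3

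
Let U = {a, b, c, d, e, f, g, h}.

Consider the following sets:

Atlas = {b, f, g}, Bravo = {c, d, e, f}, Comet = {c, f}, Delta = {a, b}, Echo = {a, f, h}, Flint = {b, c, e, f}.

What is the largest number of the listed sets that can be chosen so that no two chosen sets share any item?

Comet, Delta are pairwise disjoint (Comet={c,f}; Delta={a,b}).
Every remaining set overlaps one of these, and no 3 of the listed sets are pairwise disjoint, so 2 is the maximum.

2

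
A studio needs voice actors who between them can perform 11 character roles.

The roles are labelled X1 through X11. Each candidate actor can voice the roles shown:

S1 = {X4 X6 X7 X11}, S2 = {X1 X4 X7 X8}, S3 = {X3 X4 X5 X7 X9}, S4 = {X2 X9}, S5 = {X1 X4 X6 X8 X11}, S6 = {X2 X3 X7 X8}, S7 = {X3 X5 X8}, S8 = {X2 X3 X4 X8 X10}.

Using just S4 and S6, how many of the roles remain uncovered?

6

Union of S4, S6 = {X2, X3, X7, X8, X9}.
Not covered: X1, X4, X5, X6, X10, X11 — 6 roles.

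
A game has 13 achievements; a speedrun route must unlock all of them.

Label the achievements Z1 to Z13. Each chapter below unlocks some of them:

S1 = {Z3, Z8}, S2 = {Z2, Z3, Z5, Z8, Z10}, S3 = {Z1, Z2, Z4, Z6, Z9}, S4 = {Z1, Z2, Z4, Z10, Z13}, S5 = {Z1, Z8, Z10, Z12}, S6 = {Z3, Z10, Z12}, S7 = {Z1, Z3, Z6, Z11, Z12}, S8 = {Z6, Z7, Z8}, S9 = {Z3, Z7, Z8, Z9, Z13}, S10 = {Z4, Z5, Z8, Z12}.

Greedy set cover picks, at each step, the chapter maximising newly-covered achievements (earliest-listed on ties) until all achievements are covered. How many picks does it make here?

Greedy: pick S2 (covers 5 new) → pick S3 (covers 4 new) → pick S7 (covers 2 new) → pick S9 (covers 2 new). Total picks: 4.

4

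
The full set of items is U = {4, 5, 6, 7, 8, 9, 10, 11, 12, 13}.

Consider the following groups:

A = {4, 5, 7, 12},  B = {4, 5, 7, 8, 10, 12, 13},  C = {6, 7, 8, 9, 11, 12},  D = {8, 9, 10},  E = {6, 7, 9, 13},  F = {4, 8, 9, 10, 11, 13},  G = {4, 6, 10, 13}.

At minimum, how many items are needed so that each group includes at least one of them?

The 2 items {7, 10} hit every group.
The groups A, D are pairwise disjoint, so any hitting set needs a separate item for each — at least 2. Hence 2 is optimal.

2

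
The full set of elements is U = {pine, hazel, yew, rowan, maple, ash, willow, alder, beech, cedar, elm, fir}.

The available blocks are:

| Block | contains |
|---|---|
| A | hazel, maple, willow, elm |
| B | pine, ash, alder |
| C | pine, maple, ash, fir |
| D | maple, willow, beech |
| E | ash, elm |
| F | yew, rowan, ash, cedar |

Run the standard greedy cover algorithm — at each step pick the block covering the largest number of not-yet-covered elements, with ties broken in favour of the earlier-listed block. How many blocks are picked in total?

Greedy: pick A (covers 4 new) → pick F (covers 4 new) → pick B (covers 2 new) → pick C (covers 1 new) → pick D (covers 1 new). Total picks: 5.

5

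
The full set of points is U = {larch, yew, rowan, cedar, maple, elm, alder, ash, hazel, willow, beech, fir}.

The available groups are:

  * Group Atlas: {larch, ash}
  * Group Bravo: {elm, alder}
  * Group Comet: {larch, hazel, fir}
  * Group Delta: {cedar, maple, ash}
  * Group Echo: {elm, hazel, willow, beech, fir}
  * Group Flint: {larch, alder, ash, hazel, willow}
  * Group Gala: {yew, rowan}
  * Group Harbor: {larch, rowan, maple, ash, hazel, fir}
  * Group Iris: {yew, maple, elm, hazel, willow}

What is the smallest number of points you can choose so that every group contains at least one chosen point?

4

The 4 points {larch, rowan, maple, elm} hit every group.
The groups Bravo, Comet, Delta, Gala are pairwise disjoint, so any hitting set needs a separate point for each — at least 4. Hence 4 is optimal.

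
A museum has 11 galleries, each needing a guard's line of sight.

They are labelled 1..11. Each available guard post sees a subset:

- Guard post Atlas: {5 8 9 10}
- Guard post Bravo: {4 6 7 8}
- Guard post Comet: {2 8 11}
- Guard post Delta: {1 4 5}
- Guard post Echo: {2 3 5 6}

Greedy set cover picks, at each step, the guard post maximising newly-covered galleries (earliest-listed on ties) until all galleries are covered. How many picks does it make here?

5

Greedy: pick Atlas (covers 4 new) → pick Bravo (covers 3 new) → pick Comet (covers 2 new) → pick Delta (covers 1 new) → pick Echo (covers 1 new). Total picks: 5.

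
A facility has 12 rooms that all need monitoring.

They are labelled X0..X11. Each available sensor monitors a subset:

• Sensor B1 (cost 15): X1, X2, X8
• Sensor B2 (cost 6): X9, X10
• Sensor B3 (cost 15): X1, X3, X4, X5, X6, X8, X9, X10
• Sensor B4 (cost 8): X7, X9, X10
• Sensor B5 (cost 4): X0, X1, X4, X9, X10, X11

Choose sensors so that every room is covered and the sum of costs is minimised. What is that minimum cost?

42

B1, B3, B4, B5 together cover every room (B1 ∪ B3 ∪ B4 ∪ B5 = {X0, X1, X2, X3, X4, X5, X6, X7, X8, X9, X10, X11}); total cost 15 + 15 + 8 + 4 = 42.
No covering selection has total cost below 42.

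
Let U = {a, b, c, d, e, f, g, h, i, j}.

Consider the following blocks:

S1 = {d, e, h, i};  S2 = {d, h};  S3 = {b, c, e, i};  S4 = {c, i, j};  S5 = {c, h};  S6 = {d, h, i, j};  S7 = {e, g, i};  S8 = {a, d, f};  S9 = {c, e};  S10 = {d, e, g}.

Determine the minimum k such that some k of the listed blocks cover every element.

Take {S3, S6, S8, S10}. Their union is {a, b, c, d, e, f, g, h, i, j}, which is all 10 elements.
No 3 of the 10 blocks cover everything (all 120 combinations miss at least one element), so 4 is optimal.

4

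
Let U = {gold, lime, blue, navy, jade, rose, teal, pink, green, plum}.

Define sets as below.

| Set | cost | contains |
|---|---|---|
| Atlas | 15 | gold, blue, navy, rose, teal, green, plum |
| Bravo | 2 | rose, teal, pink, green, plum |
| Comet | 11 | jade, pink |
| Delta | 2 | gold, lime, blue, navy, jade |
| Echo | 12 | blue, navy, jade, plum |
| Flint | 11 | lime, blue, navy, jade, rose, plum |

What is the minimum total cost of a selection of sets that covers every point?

4

Bravo, Delta together cover every point (Bravo ∪ Delta = {gold, lime, blue, navy, jade, rose, teal, pink, green, plum}); total cost 2 + 2 = 4.
No covering selection has total cost below 4.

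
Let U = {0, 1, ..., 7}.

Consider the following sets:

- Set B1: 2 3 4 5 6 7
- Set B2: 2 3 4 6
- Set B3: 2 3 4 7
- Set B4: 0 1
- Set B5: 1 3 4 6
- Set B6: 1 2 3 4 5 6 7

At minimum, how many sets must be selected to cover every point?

2

B1 and B4 together: B1 ∪ B4 = {0, 1, 2, 3, 4, 5, 6, 7} — every point is covered.
No single set has all 8 points (the largest, B6, has 7), so 2 is optimal.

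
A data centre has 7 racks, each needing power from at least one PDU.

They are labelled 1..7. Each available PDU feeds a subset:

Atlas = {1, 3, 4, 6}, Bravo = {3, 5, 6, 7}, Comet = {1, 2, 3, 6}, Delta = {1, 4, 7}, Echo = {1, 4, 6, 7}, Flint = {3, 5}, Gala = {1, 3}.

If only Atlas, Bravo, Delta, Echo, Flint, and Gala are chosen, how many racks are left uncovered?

Union of Atlas, Bravo, Delta, Echo, Flint, Gala = {1, 3, 4, 5, 6, 7}.
Not covered: 2 — 1 rack.

1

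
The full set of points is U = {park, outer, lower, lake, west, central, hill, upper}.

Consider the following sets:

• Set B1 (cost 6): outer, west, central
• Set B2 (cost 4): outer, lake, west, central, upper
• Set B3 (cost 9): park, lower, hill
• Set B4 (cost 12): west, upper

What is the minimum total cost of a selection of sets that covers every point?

B2, B3 together cover every point (B2 ∪ B3 = {park, outer, lower, lake, west, central, hill, upper}); total cost 4 + 9 = 13.
No covering selection has total cost below 13.

13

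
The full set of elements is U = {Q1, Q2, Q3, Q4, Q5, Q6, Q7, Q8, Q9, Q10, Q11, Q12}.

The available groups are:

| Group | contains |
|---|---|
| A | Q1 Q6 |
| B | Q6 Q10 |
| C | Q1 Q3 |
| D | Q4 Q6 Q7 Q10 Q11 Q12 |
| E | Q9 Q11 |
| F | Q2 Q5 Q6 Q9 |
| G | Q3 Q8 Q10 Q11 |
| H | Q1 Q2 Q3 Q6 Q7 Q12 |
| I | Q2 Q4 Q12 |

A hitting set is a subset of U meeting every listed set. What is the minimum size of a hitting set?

4

T = {Q1, Q4, Q6, Q11} meets every group (each contains at least one member of T), and |T| = 4.
The groups B, C, E, I are pairwise disjoint, so any hitting set needs a separate element for each — at least 4. Hence 4 is optimal.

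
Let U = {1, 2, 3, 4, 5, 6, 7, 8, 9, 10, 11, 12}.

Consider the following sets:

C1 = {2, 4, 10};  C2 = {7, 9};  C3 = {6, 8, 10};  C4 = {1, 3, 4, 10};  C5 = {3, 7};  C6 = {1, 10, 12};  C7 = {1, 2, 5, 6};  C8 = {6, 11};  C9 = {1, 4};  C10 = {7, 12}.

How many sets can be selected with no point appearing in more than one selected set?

3

C5, C6, C8 are pairwise disjoint (C5={3,7}; C6={1,10,12}; C8={6,11}).
Every remaining set overlaps one of these, and no 4 of the listed sets are pairwise disjoint, so 3 is the maximum.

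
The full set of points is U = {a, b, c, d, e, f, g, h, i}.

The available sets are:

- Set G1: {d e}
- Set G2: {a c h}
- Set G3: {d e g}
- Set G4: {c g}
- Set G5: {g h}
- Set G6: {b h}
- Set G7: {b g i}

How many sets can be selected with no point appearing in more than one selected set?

3

G1, G4, G6 are pairwise disjoint (G1={d,e}; G4={c,g}; G6={b,h}).
Every remaining set overlaps one of these, and no 4 of the listed sets are pairwise disjoint, so 3 is the maximum.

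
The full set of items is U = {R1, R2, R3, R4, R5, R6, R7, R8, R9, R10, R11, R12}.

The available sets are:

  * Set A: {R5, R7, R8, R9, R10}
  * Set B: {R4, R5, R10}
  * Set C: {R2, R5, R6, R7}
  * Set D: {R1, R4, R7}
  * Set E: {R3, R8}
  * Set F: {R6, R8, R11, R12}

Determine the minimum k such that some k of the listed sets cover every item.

5

A, C, D, E, and F cover everything between them: the union {R1, R2, R3, R4, R5, R6, R7, R8, R9, R10, R11, R12} is all of U.
No 4 of the 6 sets cover everything (all 15 combinations miss at least one item), so 5 is optimal.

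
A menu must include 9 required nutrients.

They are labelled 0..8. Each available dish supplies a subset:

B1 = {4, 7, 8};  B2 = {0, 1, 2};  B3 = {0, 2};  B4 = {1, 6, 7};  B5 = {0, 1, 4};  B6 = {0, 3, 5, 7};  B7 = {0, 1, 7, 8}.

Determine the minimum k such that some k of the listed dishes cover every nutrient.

4

Take {B1, B2, B4, B6}. Their union is {0, 1, 2, 3, 4, 5, 6, 7, 8}, which is all 9 nutrients.
Only B6 contains 3, so B6 is forced; the remaining 5 nutrients need at least 3 more dishes (each remaining dish adds at most 2) — so at least 4 dishes are needed, and 4 is optimal.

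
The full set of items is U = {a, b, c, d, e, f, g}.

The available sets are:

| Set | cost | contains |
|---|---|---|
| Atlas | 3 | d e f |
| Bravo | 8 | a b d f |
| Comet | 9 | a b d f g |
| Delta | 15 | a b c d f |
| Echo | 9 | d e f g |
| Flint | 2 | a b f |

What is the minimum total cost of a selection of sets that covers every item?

Delta, Echo together cover every item (Delta ∪ Echo = {a, b, c, d, e, f, g}); total cost 15 + 9 = 24.
The greedy pick Flint, Atlas, Comet, Delta costs 29; no covering selection beats 24.

24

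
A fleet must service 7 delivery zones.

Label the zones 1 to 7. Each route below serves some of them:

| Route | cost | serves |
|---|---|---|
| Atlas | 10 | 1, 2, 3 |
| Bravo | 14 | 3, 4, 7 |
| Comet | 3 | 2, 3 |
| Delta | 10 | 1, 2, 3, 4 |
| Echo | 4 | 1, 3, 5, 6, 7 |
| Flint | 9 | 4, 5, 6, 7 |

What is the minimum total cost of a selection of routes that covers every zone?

14

Delta, Echo together cover every zone (Delta ∪ Echo = {1, 2, 3, 4, 5, 6, 7}); total cost 10 + 4 = 14.
The greedy pick Echo, Comet, Flint costs 16; no covering selection beats 14.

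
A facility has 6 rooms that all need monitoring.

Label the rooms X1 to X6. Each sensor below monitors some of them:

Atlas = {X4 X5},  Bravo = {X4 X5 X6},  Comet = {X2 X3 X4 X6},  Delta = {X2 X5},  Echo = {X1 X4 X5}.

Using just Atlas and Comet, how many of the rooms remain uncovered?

1

Union of Atlas, Comet = {X2, X3, X4, X5, X6}.
Not covered: X1 — 1 room.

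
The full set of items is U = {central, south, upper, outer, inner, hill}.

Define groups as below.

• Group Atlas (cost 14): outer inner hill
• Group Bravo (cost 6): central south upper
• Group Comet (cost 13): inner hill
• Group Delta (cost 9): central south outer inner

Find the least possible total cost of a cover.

20

Atlas, Bravo together cover every item (Atlas ∪ Bravo = {central, south, upper, outer, inner, hill}); total cost 14 + 6 = 20.
The greedy pick Bravo, Delta, Comet costs 28; no covering selection beats 20.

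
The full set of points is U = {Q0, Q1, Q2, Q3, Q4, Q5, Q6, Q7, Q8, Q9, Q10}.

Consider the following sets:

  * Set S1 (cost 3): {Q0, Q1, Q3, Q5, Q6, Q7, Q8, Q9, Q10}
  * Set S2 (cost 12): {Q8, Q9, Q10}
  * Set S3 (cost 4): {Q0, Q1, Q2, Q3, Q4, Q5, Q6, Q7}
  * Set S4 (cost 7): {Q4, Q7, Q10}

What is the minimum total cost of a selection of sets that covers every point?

7

S1, S3 together cover every point (S1 ∪ S3 = {Q0, Q1, Q2, Q3, Q4, Q5, Q6, Q7, Q8, Q9, Q10}); total cost 3 + 4 = 7.
No covering selection has total cost below 7.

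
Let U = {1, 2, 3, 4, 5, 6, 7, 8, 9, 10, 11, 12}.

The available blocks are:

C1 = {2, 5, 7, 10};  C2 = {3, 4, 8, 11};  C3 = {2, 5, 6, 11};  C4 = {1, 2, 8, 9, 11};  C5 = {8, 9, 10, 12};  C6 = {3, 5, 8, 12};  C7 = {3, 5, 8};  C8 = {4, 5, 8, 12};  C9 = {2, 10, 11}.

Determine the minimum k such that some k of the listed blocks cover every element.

5

C1, C2, C3, C4, and C6 cover everything between them: the union {1, 2, 3, 4, 5, 6, 7, 8, 9, 10, 11, 12} is all of U.
No 4 of the 9 blocks cover everything (all 126 combinations miss at least one element), so 5 is optimal.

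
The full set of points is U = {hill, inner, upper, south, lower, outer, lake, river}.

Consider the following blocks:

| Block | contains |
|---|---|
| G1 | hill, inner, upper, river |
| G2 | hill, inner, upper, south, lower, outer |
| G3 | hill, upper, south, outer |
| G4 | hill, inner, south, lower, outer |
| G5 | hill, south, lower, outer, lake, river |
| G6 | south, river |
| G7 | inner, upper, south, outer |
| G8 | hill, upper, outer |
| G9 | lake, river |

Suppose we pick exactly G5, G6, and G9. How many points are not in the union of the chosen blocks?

Union of G5, G6, G9 = {hill, south, lower, outer, lake, river}.
Not covered: inner, upper — 2 points.

2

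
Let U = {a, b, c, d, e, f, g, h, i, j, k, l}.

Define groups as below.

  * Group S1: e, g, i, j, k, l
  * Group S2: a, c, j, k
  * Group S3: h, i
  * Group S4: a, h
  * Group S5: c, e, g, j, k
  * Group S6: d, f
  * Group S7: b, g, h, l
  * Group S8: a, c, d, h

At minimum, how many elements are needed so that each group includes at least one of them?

The 3 elements {f, h, j} hit every group.
The groups S4, S5, S6 are pairwise disjoint, so any hitting set needs a separate element for each — at least 3. Hence 3 is optimal.

3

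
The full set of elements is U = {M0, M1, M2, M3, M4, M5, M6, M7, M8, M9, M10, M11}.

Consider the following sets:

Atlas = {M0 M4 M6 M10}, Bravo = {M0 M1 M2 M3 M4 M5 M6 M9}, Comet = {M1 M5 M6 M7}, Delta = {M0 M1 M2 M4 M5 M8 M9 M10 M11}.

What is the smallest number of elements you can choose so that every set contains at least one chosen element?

2

H = {M6, M8} meets every set (each contains at least one member of H), and |H| = 2.
No single element lies in every set, so at least 2 are needed and 2 is optimal.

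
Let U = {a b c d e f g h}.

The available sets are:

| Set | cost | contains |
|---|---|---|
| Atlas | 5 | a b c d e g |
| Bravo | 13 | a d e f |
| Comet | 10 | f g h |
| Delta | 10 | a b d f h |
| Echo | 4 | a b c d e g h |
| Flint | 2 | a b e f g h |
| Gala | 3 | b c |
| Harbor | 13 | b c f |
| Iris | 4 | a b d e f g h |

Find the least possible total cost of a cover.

Echo, Flint together cover every item (Echo ∪ Flint = {a, b, c, d, e, f, g, h}); total cost 4 + 2 = 6.
No covering selection has total cost below 6.

6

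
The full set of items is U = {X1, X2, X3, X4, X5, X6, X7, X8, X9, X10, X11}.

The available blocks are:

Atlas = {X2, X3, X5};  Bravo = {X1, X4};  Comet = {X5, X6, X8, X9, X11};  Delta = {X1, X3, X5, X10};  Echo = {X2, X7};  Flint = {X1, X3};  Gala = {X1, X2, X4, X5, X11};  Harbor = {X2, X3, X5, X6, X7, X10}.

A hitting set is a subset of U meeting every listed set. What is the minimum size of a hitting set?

3

Take H = {X1, X2, X5}. Each listed block contains at least one of these, so H is a hitting set of size 3.
The blocks Comet, Echo, Flint are pairwise disjoint, so any hitting set needs a separate item for each — at least 3. Hence 3 is optimal.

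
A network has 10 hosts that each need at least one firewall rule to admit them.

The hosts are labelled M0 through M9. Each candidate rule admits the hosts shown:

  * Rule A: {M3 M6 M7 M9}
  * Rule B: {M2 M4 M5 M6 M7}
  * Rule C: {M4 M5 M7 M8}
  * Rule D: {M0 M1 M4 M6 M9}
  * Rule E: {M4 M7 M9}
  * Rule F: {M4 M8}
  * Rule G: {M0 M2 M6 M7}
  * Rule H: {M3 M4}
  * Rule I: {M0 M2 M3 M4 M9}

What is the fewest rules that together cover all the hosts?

3

C and D and I together: C ∪ D ∪ I = {M0, M1, M2, M3, M4, M5, M6, M7, M8, M9} — every host is covered.
Only D contains M1, so D is forced; the remaining 5 hosts need at least 2 more rules (each remaining rule adds at most 3) — so at least 3 rules are needed, and 3 is optimal.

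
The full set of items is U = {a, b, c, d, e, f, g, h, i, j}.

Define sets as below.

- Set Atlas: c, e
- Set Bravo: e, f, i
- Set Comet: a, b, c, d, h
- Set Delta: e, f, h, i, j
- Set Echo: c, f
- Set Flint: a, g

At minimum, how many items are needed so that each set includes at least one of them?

3

T = {c, f, g} meets every set (each contains at least one member of T), and |T| = 3.
No choice of 2 items meets every set, so 3 is the minimum.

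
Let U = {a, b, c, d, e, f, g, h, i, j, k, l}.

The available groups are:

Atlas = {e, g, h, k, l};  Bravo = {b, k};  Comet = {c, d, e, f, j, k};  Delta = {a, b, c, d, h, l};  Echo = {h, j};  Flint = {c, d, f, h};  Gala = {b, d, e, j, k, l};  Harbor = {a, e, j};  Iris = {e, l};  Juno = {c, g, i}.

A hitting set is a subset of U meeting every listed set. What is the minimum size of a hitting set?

Take T = {b, c, e, h}. Each listed group contains at least one of these, so T is a hitting set of size 4.
The groups Bravo, Echo, Iris, Juno are pairwise disjoint, so any hitting set needs a separate element for each — at least 4. Hence 4 is optimal.

4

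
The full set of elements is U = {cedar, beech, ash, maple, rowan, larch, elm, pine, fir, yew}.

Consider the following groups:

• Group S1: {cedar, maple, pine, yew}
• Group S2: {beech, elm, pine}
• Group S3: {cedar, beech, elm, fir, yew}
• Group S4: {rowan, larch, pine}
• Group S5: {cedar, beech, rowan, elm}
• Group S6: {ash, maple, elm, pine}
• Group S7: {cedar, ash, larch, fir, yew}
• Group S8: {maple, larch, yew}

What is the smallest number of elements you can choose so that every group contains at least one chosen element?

H = {beech, larch, pine} meets every group (each contains at least one member of H), and |H| = 3.
No choice of 2 elements meets every group, so 3 is the minimum.

3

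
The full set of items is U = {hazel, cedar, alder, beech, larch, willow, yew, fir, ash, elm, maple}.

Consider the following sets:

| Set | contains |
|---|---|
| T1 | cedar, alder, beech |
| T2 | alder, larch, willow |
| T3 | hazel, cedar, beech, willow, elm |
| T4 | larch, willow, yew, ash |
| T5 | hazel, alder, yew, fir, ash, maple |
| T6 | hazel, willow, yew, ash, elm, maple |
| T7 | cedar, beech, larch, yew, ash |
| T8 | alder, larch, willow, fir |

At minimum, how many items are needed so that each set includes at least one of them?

Take H = {hazel, beech, larch}. Each listed set contains at least one of these, so H is a hitting set of size 3.
No choice of 2 items meets every set, so 3 is the minimum.

3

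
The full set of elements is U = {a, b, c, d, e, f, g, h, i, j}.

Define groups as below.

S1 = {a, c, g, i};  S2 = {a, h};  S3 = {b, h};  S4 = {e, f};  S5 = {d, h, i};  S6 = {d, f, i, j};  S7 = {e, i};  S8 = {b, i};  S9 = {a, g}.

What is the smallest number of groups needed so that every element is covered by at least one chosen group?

Take {S1, S3, S4, S6}. Their union is {a, b, c, d, e, f, g, h, i, j}, which is all 10 elements.
No 3 of the 9 groups cover everything (all 84 combinations miss at least one element), so 4 is optimal.

4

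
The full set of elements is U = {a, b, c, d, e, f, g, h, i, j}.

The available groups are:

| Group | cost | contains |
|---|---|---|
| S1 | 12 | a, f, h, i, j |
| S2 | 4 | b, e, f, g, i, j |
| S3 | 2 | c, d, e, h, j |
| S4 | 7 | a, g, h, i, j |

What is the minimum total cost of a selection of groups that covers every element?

S2, S3, S4 together cover every element (S2 ∪ S3 ∪ S4 = {a, b, c, d, e, f, g, h, i, j}); total cost 4 + 2 + 7 = 13.
No covering selection has total cost below 13.

13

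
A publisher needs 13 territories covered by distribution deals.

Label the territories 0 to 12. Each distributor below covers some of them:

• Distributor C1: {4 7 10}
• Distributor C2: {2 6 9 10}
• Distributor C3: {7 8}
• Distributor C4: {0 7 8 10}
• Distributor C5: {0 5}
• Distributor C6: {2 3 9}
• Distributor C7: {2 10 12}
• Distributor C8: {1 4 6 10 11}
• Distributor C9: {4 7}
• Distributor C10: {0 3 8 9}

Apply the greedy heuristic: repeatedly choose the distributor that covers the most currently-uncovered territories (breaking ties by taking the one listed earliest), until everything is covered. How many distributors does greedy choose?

5

Greedy: pick C8 (covers 5 new) → pick C10 (covers 4 new) → pick C7 (covers 2 new) → pick C1 (covers 1 new) → pick C5 (covers 1 new). Total picks: 5.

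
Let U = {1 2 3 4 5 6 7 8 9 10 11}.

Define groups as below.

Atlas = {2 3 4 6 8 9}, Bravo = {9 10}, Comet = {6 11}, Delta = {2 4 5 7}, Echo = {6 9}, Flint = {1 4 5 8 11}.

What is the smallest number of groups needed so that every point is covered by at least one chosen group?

4

Atlas and Bravo and Delta and Flint together: Atlas ∪ Bravo ∪ Delta ∪ Flint = {1, 2, 3, 4, 5, 6, 7, 8, 9, 10, 11} — every point is covered.
No 3 of the 6 groups cover everything (all 20 combinations miss at least one point), so 4 is optimal.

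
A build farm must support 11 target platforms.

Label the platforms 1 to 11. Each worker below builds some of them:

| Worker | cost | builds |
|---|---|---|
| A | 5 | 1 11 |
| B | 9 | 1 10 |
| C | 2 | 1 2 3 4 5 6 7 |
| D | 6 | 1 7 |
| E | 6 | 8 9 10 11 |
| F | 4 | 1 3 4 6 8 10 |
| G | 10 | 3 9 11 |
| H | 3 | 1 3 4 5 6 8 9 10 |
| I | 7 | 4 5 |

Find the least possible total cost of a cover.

8

C, E together cover every platform (C ∪ E = {1, 2, 3, 4, 5, 6, 7, 8, 9, 10, 11}); total cost 2 + 6 = 8.
The greedy pick C, H, A costs 10; no covering selection beats 8.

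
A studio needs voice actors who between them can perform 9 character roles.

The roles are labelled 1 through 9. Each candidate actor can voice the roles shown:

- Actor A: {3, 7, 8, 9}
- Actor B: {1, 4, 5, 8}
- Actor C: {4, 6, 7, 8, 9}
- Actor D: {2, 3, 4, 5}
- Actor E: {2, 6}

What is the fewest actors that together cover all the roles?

B and C and D together: B ∪ C ∪ D = {1, 2, 3, 4, 5, 6, 7, 8, 9} — every role is covered.
Only B contains 1, so B is forced; the remaining 5 roles need at least 2 more actors (each remaining actor adds at most 3) — so at least 3 actors are needed, and 3 is optimal.

3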